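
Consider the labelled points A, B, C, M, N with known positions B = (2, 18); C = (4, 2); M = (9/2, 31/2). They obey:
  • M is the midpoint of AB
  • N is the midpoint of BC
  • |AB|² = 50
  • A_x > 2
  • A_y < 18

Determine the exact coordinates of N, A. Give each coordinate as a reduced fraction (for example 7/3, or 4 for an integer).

1. A_x = 7  [A = 2·M−B = 2·(9/2, 31/2)−(2, 18)]
2. A_y = 13  [A = 2·M−B = 2·(9/2, 31/2)−(2, 18)]
   so A = (7, 13)
3. N_x = 3  [2·N = B+C = (2, 18)+(4, 2)]
4. N_y = 10  [2·N = B+C = (2, 18)+(4, 2)]
   so N = (3, 10)

N = (3, 10)
A = (7, 13)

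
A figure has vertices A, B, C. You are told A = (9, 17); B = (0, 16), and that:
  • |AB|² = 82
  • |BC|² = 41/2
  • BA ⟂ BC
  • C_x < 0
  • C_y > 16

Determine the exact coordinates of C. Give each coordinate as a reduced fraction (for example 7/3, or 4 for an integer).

1. C_x = -1/2  [[BA ⟂ BC ⇒ 9x+1y-16=0] ∩ [|C−(0, 16)|²=41/2]]
2. C_y = 41/2  [[BA ⟂ BC ⇒ 9x+1y-16=0] ∩ [|C−(0, 16)|²=41/2]]
   so C = (-1/2, 41/2)

C = (-1/2, 41/2)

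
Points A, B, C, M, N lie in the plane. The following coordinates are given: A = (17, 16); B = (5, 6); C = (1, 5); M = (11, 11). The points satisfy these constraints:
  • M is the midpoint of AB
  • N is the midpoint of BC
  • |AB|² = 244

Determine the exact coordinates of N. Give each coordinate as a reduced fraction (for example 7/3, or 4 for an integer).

1. N_x = 3  [2·N = B+C = (5, 6)+(1, 5)]
2. N_y = 11/2  [2·N = B+C = (5, 6)+(1, 5)]
   so N = (3, 11/2)

N = (3, 11/2)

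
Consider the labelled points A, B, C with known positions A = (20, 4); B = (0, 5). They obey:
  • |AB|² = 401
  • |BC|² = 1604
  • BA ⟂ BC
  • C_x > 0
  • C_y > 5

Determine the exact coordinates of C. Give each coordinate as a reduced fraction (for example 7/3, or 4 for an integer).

C = (2, 45)

1. C_x = 2  [[BA ⟂ BC ⇒ 20x-1y+5=0] ∩ [|C−(0, 5)|²=1604]]
2. C_y = 45  [[BA ⟂ BC ⇒ 20x-1y+5=0] ∩ [|C−(0, 5)|²=1604]]
   so C = (2, 45)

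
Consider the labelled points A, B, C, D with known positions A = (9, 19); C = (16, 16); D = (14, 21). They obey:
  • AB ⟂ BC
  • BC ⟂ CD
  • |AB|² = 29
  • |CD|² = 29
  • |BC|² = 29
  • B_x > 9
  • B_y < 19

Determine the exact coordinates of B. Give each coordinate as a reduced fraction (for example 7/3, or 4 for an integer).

B = (11, 14)

1. B_x = 11  [[BC ⟂ CD ⇒ 2x-5y+48=0] ∩ [|B−(9, 19)|²=29]]
2. B_y = 14  [[BC ⟂ CD ⇒ 2x-5y+48=0] ∩ [|B−(9, 19)|²=29]]
   so B = (11, 14)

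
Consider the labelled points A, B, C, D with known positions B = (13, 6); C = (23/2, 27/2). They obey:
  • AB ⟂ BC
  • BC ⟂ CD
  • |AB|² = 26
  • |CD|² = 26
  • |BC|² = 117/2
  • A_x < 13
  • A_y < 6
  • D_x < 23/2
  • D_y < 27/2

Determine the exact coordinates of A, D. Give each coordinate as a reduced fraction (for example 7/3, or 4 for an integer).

A = (8, 5)
D = (13/2, 25/2)

1. A_x = 8  [[AB ⟂ BC ⇒ 3/2x-15/2y+51/2=0] ∩ [|A−(13, 6)|²=26]]
2. A_y = 5  [[AB ⟂ BC ⇒ 3/2x-15/2y+51/2=0] ∩ [|A−(13, 6)|²=26]]
   so A = (8, 5)
3. D_x = 13/2  [[BC ⟂ CD ⇒ -3/2x+15/2y-84=0] ∩ [|D−(23/2, 27/2)|²=26]]
4. D_y = 25/2  [[BC ⟂ CD ⇒ -3/2x+15/2y-84=0] ∩ [|D−(23/2, 27/2)|²=26]]
   so D = (13/2, 25/2)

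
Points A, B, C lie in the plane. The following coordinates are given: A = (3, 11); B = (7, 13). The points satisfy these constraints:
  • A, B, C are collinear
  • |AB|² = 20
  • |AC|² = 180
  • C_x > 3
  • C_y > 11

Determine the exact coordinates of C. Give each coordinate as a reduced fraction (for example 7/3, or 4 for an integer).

1. C_x = 15  [[A, B, C are collinear ⇒ -2x+4y-38=0] ∩ [|C−(3, 11)|²=180]]
2. C_y = 17  [[A, B, C are collinear ⇒ -2x+4y-38=0] ∩ [|C−(3, 11)|²=180]]
   so C = (15, 17)

C = (15, 17)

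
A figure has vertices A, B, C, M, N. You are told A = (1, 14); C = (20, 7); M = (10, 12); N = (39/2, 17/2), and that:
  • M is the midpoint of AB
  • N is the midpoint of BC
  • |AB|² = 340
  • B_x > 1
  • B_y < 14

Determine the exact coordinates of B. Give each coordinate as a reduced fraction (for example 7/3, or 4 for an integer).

1. B_x = 19  [B = 2·M−A = 2·(10, 12)−(1, 14)]
2. B_y = 10  [B = 2·M−A = 2·(10, 12)−(1, 14)]
   so B = (19, 10)

B = (19, 10)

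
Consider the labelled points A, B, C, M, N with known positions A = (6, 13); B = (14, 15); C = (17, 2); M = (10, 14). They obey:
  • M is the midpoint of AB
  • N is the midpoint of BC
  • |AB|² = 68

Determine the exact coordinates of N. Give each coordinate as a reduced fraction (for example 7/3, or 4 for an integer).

1. N_x = 31/2  [2·N = B+C = (14, 15)+(17, 2)]
2. N_y = 17/2  [2·N = B+C = (14, 15)+(17, 2)]
   so N = (31/2, 17/2)

N = (31/2, 17/2)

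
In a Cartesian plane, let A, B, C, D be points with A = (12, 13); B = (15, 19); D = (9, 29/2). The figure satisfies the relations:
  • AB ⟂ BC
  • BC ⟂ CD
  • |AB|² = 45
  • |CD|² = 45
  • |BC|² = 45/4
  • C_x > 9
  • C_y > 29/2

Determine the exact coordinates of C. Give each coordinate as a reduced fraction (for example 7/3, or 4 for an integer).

C = (12, 41/2)

1. C_x = 12  [[AB ⟂ BC ⇒ 3x+6y-159=0] ∩ [|C−(9, 29/2)|²=45]]
2. C_y = 41/2  [[AB ⟂ BC ⇒ 3x+6y-159=0] ∩ [|C−(9, 29/2)|²=45]]
   so C = (12, 41/2)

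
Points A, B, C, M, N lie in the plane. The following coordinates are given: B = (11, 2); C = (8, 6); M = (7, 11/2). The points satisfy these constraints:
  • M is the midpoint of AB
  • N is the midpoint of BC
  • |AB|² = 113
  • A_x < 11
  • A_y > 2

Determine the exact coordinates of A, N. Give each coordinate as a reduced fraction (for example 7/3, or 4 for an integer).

1. A_x = 3  [A = 2·M−B = 2·(7, 11/2)−(11, 2)]
2. A_y = 9  [A = 2·M−B = 2·(7, 11/2)−(11, 2)]
   so A = (3, 9)
3. N_x = 19/2  [2·N = B+C = (11, 2)+(8, 6)]
4. N_y = 4  [2·N = B+C = (11, 2)+(8, 6)]
   so N = (19/2, 4)

A = (3, 9)
N = (19/2, 4)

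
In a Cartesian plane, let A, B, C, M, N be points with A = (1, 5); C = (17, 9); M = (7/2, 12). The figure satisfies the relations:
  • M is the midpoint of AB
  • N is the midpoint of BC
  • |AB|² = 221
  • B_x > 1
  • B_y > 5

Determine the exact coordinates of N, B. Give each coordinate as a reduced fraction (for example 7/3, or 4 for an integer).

N = (23/2, 14)
B = (6, 19)

1. B_x = 6  [B = 2·M−A = 2·(7/2, 12)−(1, 5)]
2. B_y = 19  [B = 2·M−A = 2·(7/2, 12)−(1, 5)]
   so B = (6, 19)
3. N_x = 23/2  [2·N = B+C = (6, 19)+(17, 9)]
4. N_y = 14  [2·N = B+C = (6, 19)+(17, 9)]
   so N = (23/2, 14)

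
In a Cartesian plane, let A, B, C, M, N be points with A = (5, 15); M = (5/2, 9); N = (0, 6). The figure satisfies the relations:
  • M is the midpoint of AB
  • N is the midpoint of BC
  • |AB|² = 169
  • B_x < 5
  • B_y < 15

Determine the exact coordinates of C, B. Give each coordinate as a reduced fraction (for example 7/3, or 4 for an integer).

1. B_x = 0  [B = 2·M−A = 2·(5/2, 9)−(5, 15)]
2. B_y = 3  [B = 2·M−A = 2·(5/2, 9)−(5, 15)]
   so B = (0, 3)
3. C_x = 0  [C = 2·N−B = 2·(0, 6)−(0, 3)]
4. C_y = 9  [C = 2·N−B = 2·(0, 6)−(0, 3)]
   so C = (0, 9)

C = (0, 9)
B = (0, 3)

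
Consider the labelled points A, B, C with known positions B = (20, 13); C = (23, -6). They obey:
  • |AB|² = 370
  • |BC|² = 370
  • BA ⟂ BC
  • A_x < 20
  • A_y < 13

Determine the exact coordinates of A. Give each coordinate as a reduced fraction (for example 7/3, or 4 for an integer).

A = (1, 10)

1. A_x = 1  [[BA ⟂ BC ⇒ 3x-19y+187=0] ∩ [|A−(20, 13)|²=370]]
2. A_y = 10  [[BA ⟂ BC ⇒ 3x-19y+187=0] ∩ [|A−(20, 13)|²=370]]
   so A = (1, 10)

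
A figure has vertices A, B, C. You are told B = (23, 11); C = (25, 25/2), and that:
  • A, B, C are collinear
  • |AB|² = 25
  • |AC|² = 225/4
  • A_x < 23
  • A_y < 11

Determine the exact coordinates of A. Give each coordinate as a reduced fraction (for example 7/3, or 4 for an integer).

1. A_x = 19  [[A, B, C are collinear ⇒ -3/2x+2y+25/2=0] ∩ [|A−(23, 11)|²=25]]
2. A_y = 8  [[A, B, C are collinear ⇒ -3/2x+2y+25/2=0] ∩ [|A−(23, 11)|²=25]]
   so A = (19, 8)

A = (19, 8)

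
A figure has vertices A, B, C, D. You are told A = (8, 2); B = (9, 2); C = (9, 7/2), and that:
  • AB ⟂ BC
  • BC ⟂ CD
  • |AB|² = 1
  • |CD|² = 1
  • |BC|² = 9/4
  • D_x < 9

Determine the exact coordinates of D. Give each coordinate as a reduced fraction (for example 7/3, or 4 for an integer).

D = (8, 7/2)

1. D_x = 8  [[BC ⟂ CD ⇒ 3/2y-21/4=0] ∩ [|D−(9, 7/2)|²=1]]
2. D_y = 7/2  [[BC ⟂ CD ⇒ 3/2y-21/4=0] ∩ [|D−(9, 7/2)|²=1]]
   so D = (8, 7/2)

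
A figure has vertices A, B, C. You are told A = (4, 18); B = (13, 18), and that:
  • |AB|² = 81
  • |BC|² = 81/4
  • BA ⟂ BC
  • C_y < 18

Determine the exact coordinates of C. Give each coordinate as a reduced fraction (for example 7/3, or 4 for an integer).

C = (13, 27/2)

1. C_x = 13  [[BA ⟂ BC ⇒ -9x+117=0] ∩ [|C−(13, 18)|²=81/4]]
2. C_y = 27/2  [[BA ⟂ BC ⇒ -9x+117=0] ∩ [|C−(13, 18)|²=81/4]]
   so C = (13, 27/2)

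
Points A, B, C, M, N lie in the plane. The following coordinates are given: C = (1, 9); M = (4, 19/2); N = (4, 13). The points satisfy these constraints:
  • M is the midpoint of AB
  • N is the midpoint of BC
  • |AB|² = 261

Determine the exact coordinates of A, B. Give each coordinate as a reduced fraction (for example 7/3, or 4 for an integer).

A = (1, 2)
B = (7, 17)

1. B_x = 7  [B = 2·N−C = 2·(4, 13)−(1, 9)]
2. B_y = 17  [B = 2·N−C = 2·(4, 13)−(1, 9)]
   so B = (7, 17)
3. A_x = 1  [A = 2·M−B = 2·(4, 19/2)−(7, 17)]
4. A_y = 2  [A = 2·M−B = 2·(4, 19/2)−(7, 17)]
   so A = (1, 2)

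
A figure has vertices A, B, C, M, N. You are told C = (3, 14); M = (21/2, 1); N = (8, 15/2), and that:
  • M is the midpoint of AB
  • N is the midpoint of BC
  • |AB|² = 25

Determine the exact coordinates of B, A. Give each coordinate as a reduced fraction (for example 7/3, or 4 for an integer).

1. B_x = 13  [B = 2·N−C = 2·(8, 15/2)−(3, 14)]
2. B_y = 1  [B = 2·N−C = 2·(8, 15/2)−(3, 14)]
   so B = (13, 1)
3. A_x = 8  [A = 2·M−B = 2·(21/2, 1)−(13, 1)]
4. A_y = 1  [A = 2·M−B = 2·(21/2, 1)−(13, 1)]
   so A = (8, 1)

B = (13, 1)
A = (8, 1)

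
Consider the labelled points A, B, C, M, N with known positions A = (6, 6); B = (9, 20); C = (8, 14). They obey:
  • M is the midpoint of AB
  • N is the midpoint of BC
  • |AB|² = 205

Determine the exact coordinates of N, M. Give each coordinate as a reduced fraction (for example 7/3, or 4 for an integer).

1. M_x = 15/2  [2·M = A+B = (6, 6)+(9, 20)]
2. M_y = 13  [2·M = A+B = (6, 6)+(9, 20)]
   so M = (15/2, 13)
3. N_x = 17/2  [2·N = B+C = (9, 20)+(8, 14)]
4. N_y = 17  [2·N = B+C = (9, 20)+(8, 14)]
   so N = (17/2, 17)

N = (17/2, 17)
M = (15/2, 13)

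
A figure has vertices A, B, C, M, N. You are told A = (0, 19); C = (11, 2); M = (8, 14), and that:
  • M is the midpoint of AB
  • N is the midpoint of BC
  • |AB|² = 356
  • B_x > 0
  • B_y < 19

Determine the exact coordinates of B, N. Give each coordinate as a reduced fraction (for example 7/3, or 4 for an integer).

1. B_x = 16  [B = 2·M−A = 2·(8, 14)−(0, 19)]
2. B_y = 9  [B = 2·M−A = 2·(8, 14)−(0, 19)]
   so B = (16, 9)
3. N_x = 27/2  [2·N = B+C = (16, 9)+(11, 2)]
4. N_y = 11/2  [2·N = B+C = (16, 9)+(11, 2)]
   so N = (27/2, 11/2)

B = (16, 9)
N = (27/2, 11/2)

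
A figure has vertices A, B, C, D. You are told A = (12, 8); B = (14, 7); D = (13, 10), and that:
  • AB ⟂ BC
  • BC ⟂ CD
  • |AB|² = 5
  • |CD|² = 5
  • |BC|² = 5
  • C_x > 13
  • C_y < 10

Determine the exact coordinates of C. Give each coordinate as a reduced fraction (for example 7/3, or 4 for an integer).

1. C_x = 15  [[AB ⟂ BC ⇒ 2x-1y-21=0] ∩ [|C−(13, 10)|²=5]]
2. C_y = 9  [[AB ⟂ BC ⇒ 2x-1y-21=0] ∩ [|C−(13, 10)|²=5]]
   so C = (15, 9)

C = (15, 9)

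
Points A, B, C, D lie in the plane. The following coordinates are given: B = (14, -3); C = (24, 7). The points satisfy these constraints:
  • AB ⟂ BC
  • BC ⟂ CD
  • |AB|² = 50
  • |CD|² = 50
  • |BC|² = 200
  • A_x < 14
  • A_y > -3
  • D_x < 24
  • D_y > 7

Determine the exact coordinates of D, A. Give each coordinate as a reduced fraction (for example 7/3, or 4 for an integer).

D = (19, 12)
A = (9, 2)

1. D_x = 19  [[BC ⟂ CD ⇒ 10x+10y-310=0] ∩ [|D−(24, 7)|²=50]]
2. D_y = 12  [[BC ⟂ CD ⇒ 10x+10y-310=0] ∩ [|D−(24, 7)|²=50]]
   so D = (19, 12)
3. A_x = 9  [[AB ⟂ BC ⇒ -10x-10y+110=0] ∩ [|A−(14, -3)|²=50]]
4. A_y = 2  [[AB ⟂ BC ⇒ -10x-10y+110=0] ∩ [|A−(14, -3)|²=50]]
   so A = (9, 2)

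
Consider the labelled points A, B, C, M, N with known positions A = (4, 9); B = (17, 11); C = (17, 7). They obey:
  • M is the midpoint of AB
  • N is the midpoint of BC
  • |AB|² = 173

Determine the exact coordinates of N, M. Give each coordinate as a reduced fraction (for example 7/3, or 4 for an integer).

1. M_x = 21/2  [2·M = A+B = (4, 9)+(17, 11)]
2. M_y = 10  [2·M = A+B = (4, 9)+(17, 11)]
   so M = (21/2, 10)
3. N_x = 17  [2·N = B+C = (17, 11)+(17, 7)]
4. N_y = 9  [2·N = B+C = (17, 11)+(17, 7)]
   so N = (17, 9)

N = (17, 9)
M = (21/2, 10)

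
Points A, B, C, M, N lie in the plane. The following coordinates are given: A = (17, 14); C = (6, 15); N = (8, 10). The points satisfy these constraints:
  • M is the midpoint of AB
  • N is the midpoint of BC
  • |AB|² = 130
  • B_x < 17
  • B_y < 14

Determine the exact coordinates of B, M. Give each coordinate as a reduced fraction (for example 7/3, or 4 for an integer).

1. B_x = 10  [B = 2·N−C = 2·(8, 10)−(6, 15)]
2. B_y = 5  [B = 2·N−C = 2·(8, 10)−(6, 15)]
   so B = (10, 5)
3. M_x = 27/2  [2·M = A+B = (17, 14)+(10, 5)]
4. M_y = 19/2  [2·M = A+B = (17, 14)+(10, 5)]
   so M = (27/2, 19/2)

B = (10, 5)
M = (27/2, 19/2)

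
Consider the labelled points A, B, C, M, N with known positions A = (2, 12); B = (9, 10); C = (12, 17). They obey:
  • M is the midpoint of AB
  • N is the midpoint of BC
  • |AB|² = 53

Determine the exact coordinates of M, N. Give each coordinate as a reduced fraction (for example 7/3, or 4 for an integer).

M = (11/2, 11)
N = (21/2, 27/2)

1. M_x = 11/2  [2·M = A+B = (2, 12)+(9, 10)]
2. M_y = 11  [2·M = A+B = (2, 12)+(9, 10)]
   so M = (11/2, 11)
3. N_x = 21/2  [2·N = B+C = (9, 10)+(12, 17)]
4. N_y = 27/2  [2·N = B+C = (9, 10)+(12, 17)]
   so N = (21/2, 27/2)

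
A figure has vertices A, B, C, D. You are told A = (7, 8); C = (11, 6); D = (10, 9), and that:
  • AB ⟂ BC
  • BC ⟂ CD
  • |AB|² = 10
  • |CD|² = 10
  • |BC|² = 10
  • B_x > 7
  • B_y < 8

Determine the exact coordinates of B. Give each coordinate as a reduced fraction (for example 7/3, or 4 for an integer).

B = (8, 5)

1. B_x = 8  [[BC ⟂ CD ⇒ 1x-3y+7=0] ∩ [|B−(7, 8)|²=10]]
2. B_y = 5  [[BC ⟂ CD ⇒ 1x-3y+7=0] ∩ [|B−(7, 8)|²=10]]
   so B = (8, 5)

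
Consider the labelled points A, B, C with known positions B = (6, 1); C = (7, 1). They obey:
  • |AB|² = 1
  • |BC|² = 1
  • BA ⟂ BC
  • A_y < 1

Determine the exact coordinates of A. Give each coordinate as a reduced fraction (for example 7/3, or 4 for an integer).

1. A_x = 6  [[BA ⟂ BC ⇒ 1x-6=0] ∩ [|A−(6, 1)|²=1]]
2. A_y = 0  [[BA ⟂ BC ⇒ 1x-6=0] ∩ [|A−(6, 1)|²=1]]
   so A = (6, 0)

A = (6, 0)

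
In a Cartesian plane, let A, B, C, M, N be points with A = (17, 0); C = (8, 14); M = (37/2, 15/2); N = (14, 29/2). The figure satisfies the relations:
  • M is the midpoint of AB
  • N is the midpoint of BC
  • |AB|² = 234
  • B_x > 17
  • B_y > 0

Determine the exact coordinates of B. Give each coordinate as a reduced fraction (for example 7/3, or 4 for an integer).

1. B_x = 20  [B = 2·M−A = 2·(37/2, 15/2)−(17, 0)]
2. B_y = 15  [B = 2·M−A = 2·(37/2, 15/2)−(17, 0)]
   so B = (20, 15)

B = (20, 15)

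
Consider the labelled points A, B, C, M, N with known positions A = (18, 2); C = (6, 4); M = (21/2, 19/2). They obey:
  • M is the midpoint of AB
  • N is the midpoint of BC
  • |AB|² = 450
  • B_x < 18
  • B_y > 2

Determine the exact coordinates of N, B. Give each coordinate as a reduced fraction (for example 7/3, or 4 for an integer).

N = (9/2, 21/2)
B = (3, 17)

1. B_x = 3  [B = 2·M−A = 2·(21/2, 19/2)−(18, 2)]
2. B_y = 17  [B = 2·M−A = 2·(21/2, 19/2)−(18, 2)]
   so B = (3, 17)
3. N_x = 9/2  [2·N = B+C = (3, 17)+(6, 4)]
4. N_y = 21/2  [2·N = B+C = (3, 17)+(6, 4)]
   so N = (9/2, 21/2)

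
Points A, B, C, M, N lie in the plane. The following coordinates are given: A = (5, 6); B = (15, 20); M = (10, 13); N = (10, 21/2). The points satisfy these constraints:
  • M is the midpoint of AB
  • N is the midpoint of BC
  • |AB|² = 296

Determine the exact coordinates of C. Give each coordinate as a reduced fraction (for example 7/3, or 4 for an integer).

1. C_x = 5  [C = 2·N−B = 2·(10, 21/2)−(15, 20)]
2. C_y = 1  [C = 2·N−B = 2·(10, 21/2)−(15, 20)]
   so C = (5, 1)

C = (5, 1)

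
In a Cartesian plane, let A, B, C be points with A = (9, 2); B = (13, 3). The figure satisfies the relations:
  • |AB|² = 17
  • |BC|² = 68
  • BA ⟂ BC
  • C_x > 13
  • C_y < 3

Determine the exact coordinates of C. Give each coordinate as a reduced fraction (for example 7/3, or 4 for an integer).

C = (15, -5)

1. C_x = 15  [[BA ⟂ BC ⇒ -4x-1y+55=0] ∩ [|C−(13, 3)|²=68]]
2. C_y = -5  [[BA ⟂ BC ⇒ -4x-1y+55=0] ∩ [|C−(13, 3)|²=68]]
   so C = (15, -5)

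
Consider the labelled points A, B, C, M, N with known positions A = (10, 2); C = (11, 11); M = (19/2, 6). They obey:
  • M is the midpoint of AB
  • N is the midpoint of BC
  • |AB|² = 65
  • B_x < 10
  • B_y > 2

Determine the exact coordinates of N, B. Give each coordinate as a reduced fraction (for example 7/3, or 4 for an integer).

N = (10, 21/2)
B = (9, 10)

1. B_x = 9  [B = 2·M−A = 2·(19/2, 6)−(10, 2)]
2. B_y = 10  [B = 2·M−A = 2·(19/2, 6)−(10, 2)]
   so B = (9, 10)
3. N_x = 10  [2·N = B+C = (9, 10)+(11, 11)]
4. N_y = 21/2  [2·N = B+C = (9, 10)+(11, 11)]
   so N = (10, 21/2)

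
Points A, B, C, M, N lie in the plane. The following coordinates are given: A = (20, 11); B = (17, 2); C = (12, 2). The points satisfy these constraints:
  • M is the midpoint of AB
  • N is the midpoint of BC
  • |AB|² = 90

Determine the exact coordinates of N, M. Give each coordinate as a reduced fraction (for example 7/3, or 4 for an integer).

N = (29/2, 2)
M = (37/2, 13/2)

1. M_x = 37/2  [2·M = A+B = (20, 11)+(17, 2)]
2. M_y = 13/2  [2·M = A+B = (20, 11)+(17, 2)]
   so M = (37/2, 13/2)
3. N_x = 29/2  [2·N = B+C = (17, 2)+(12, 2)]
4. N_y = 2  [2·N = B+C = (17, 2)+(12, 2)]
   so N = (29/2, 2)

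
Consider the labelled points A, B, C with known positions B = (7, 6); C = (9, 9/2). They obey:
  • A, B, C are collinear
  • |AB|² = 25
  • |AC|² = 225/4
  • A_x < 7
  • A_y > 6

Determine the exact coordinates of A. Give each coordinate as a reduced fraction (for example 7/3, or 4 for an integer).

1. A_x = 3  [[A, B, C are collinear ⇒ 3/2x+2y-45/2=0] ∩ [|A−(7, 6)|²=25]]
2. A_y = 9  [[A, B, C are collinear ⇒ 3/2x+2y-45/2=0] ∩ [|A−(7, 6)|²=25]]
   so A = (3, 9)

A = (3, 9)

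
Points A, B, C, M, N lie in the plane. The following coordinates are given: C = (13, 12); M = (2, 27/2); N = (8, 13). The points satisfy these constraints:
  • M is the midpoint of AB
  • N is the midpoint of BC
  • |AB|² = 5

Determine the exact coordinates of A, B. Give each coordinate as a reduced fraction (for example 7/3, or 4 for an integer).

1. B_x = 3  [B = 2·N−C = 2·(8, 13)−(13, 12)]
2. B_y = 14  [B = 2·N−C = 2·(8, 13)−(13, 12)]
   so B = (3, 14)
3. A_x = 1  [A = 2·M−B = 2·(2, 27/2)−(3, 14)]
4. A_y = 13  [A = 2·M−B = 2·(2, 27/2)−(3, 14)]
   so A = (1, 13)

A = (1, 13)
B = (3, 14)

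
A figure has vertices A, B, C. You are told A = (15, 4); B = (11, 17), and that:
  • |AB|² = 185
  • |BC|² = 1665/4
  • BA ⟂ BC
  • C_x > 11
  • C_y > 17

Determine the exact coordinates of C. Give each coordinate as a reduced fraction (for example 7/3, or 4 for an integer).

C = (61/2, 23)

1. C_x = 61/2  [[BA ⟂ BC ⇒ 4x-13y+177=0] ∩ [|C−(11, 17)|²=1665/4]]
2. C_y = 23  [[BA ⟂ BC ⇒ 4x-13y+177=0] ∩ [|C−(11, 17)|²=1665/4]]
   so C = (61/2, 23)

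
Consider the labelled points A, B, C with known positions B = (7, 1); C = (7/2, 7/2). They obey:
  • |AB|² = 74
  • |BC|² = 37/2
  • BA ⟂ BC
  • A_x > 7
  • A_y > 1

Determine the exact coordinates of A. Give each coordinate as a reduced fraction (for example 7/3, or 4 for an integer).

1. A_x = 12  [[BA ⟂ BC ⇒ -7/2x+5/2y+22=0] ∩ [|A−(7, 1)|²=74]]
2. A_y = 8  [[BA ⟂ BC ⇒ -7/2x+5/2y+22=0] ∩ [|A−(7, 1)|²=74]]
   so A = (12, 8)

A = (12, 8)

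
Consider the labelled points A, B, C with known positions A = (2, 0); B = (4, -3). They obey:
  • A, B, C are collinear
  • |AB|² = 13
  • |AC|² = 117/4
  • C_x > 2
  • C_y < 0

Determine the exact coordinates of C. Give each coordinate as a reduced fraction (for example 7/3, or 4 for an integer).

1. C_x = 5  [[A, B, C are collinear ⇒ 3x+2y-6=0] ∩ [|C−(2, 0)|²=117/4]]
2. C_y = -9/2  [[A, B, C are collinear ⇒ 3x+2y-6=0] ∩ [|C−(2, 0)|²=117/4]]
   so C = (5, -9/2)

C = (5, -9/2)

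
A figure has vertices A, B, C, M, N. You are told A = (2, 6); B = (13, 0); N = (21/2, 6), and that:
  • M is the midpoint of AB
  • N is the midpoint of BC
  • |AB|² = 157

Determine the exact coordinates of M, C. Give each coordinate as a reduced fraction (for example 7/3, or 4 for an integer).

M = (15/2, 3)
C = (8, 12)

1. M_x = 15/2  [2·M = A+B = (2, 6)+(13, 0)]
2. M_y = 3  [2·M = A+B = (2, 6)+(13, 0)]
   so M = (15/2, 3)
3. C_x = 8  [C = 2·N−B = 2·(21/2, 6)−(13, 0)]
4. C_y = 12  [C = 2·N−B = 2·(21/2, 6)−(13, 0)]
   so C = (8, 12)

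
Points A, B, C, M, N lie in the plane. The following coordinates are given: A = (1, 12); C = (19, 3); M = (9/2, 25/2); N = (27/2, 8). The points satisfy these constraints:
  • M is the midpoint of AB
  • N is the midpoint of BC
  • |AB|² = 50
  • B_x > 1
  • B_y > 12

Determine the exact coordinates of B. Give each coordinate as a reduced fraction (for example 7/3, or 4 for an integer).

B = (8, 13)

1. B_x = 8  [B = 2·M−A = 2·(9/2, 25/2)−(1, 12)]
2. B_y = 13  [B = 2·M−A = 2·(9/2, 25/2)−(1, 12)]
   so B = (8, 13)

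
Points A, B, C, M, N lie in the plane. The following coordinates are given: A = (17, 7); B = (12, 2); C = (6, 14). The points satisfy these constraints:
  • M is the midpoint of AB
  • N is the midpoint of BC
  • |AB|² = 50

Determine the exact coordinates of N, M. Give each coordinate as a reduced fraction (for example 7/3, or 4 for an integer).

N = (9, 8)
M = (29/2, 9/2)

1. M_x = 29/2  [2·M = A+B = (17, 7)+(12, 2)]
2. M_y = 9/2  [2·M = A+B = (17, 7)+(12, 2)]
   so M = (29/2, 9/2)
3. N_x = 9  [2·N = B+C = (12, 2)+(6, 14)]
4. N_y = 8  [2·N = B+C = (12, 2)+(6, 14)]
   so N = (9, 8)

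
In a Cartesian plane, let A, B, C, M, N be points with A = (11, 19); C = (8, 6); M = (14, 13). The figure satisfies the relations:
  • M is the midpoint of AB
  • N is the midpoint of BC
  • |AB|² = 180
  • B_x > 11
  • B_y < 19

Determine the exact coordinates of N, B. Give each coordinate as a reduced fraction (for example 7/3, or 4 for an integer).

N = (25/2, 13/2)
B = (17, 7)

1. B_x = 17  [B = 2·M−A = 2·(14, 13)−(11, 19)]
2. B_y = 7  [B = 2·M−A = 2·(14, 13)−(11, 19)]
   so B = (17, 7)
3. N_x = 25/2  [2·N = B+C = (17, 7)+(8, 6)]
4. N_y = 13/2  [2·N = B+C = (17, 7)+(8, 6)]
   so N = (25/2, 13/2)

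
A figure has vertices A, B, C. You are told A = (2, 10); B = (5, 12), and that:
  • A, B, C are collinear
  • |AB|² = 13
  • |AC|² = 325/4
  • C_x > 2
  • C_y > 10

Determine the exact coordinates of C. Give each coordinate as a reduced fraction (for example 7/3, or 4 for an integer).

1. C_x = 19/2  [[A, B, C are collinear ⇒ -2x+3y-26=0] ∩ [|C−(2, 10)|²=325/4]]
2. C_y = 15  [[A, B, C are collinear ⇒ -2x+3y-26=0] ∩ [|C−(2, 10)|²=325/4]]
   so C = (19/2, 15)

C = (19/2, 15)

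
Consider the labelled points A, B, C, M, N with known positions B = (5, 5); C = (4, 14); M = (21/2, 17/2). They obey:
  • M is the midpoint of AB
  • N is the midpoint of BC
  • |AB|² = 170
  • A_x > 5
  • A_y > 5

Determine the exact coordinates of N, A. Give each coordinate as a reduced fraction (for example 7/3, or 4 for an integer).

N = (9/2, 19/2)
A = (16, 12)

1. A_x = 16  [A = 2·M−B = 2·(21/2, 17/2)−(5, 5)]
2. A_y = 12  [A = 2·M−B = 2·(21/2, 17/2)−(5, 5)]
   so A = (16, 12)
3. N_x = 9/2  [2·N = B+C = (5, 5)+(4, 14)]
4. N_y = 19/2  [2·N = B+C = (5, 5)+(4, 14)]
   so N = (9/2, 19/2)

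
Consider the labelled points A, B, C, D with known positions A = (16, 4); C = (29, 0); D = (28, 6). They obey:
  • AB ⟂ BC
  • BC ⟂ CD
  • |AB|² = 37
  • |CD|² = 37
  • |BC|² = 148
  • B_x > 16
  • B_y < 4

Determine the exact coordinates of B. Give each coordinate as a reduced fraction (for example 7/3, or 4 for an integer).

1. B_x = 17  [[BC ⟂ CD ⇒ 1x-6y-29=0] ∩ [|B−(16, 4)|²=37]]
2. B_y = -2  [[BC ⟂ CD ⇒ 1x-6y-29=0] ∩ [|B−(16, 4)|²=37]]
   so B = (17, -2)

B = (17, -2)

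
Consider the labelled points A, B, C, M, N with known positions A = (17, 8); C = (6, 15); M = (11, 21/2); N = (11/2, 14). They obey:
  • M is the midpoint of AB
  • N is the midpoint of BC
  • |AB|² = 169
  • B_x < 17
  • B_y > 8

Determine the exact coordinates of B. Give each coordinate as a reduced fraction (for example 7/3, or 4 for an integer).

1. B_x = 5  [B = 2·M−A = 2·(11, 21/2)−(17, 8)]
2. B_y = 13  [B = 2·M−A = 2·(11, 21/2)−(17, 8)]
   so B = (5, 13)

B = (5, 13)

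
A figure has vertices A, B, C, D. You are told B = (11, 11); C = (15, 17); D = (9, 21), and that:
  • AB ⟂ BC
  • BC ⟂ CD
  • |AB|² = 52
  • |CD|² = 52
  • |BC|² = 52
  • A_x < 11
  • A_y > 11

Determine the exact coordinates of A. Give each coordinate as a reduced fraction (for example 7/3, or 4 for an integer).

A = (5, 15)

1. A_x = 5  [[AB ⟂ BC ⇒ -4x-6y+110=0] ∩ [|A−(11, 11)|²=52]]
2. A_y = 15  [[AB ⟂ BC ⇒ -4x-6y+110=0] ∩ [|A−(11, 11)|²=52]]
   so A = (5, 15)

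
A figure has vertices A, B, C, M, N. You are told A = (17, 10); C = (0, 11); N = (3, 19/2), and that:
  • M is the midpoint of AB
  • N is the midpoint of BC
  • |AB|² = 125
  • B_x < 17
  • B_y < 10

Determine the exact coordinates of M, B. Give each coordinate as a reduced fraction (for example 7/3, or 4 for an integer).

1. B_x = 6  [B = 2·N−C = 2·(3, 19/2)−(0, 11)]
2. B_y = 8  [B = 2·N−C = 2·(3, 19/2)−(0, 11)]
   so B = (6, 8)
3. M_x = 23/2  [2·M = A+B = (17, 10)+(6, 8)]
4. M_y = 9  [2·M = A+B = (17, 10)+(6, 8)]
   so M = (23/2, 9)

M = (23/2, 9)
B = (6, 8)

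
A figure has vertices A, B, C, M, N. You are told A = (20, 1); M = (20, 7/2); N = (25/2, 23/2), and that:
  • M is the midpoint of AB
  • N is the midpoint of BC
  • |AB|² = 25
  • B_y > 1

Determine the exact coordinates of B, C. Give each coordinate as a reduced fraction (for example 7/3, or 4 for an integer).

B = (20, 6)
C = (5, 17)

1. B_x = 20  [B = 2·M−A = 2·(20, 7/2)−(20, 1)]
2. B_y = 6  [B = 2·M−A = 2·(20, 7/2)−(20, 1)]
   so B = (20, 6)
3. C_x = 5  [C = 2·N−B = 2·(25/2, 23/2)−(20, 6)]
4. C_y = 17  [C = 2·N−B = 2·(25/2, 23/2)−(20, 6)]
   so C = (5, 17)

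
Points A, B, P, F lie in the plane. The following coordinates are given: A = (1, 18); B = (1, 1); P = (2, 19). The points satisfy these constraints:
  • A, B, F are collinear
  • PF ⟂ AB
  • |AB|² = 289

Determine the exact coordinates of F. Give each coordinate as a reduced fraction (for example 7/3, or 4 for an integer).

1. F_x = 1  [[A, B, F are collinear ⇒ 17x-17=0] ∩ [PF ⟂ AB ⇒ -17y+323=0]]
2. F_y = 19  [[A, B, F are collinear ⇒ 17x-17=0] ∩ [PF ⟂ AB ⇒ -17y+323=0]]
   so F = (1, 19)

F = (1, 19)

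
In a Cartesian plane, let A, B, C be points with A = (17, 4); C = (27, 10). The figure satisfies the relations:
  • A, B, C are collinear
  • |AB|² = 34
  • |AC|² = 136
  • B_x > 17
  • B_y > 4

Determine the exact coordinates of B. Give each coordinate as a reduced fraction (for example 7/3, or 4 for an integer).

B = (22, 7)

1. B_x = 22  [[A, B, C are collinear ⇒ 6x-10y-62=0] ∩ [|B−(17, 4)|²=34]]
2. B_y = 7  [[A, B, C are collinear ⇒ 6x-10y-62=0] ∩ [|B−(17, 4)|²=34]]
   so B = (22, 7)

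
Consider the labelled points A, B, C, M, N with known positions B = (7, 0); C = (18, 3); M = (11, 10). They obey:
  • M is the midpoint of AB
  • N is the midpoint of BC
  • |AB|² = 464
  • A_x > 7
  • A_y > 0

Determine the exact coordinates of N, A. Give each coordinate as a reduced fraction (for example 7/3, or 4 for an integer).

1. A_x = 15  [A = 2·M−B = 2·(11, 10)−(7, 0)]
2. A_y = 20  [A = 2·M−B = 2·(11, 10)−(7, 0)]
   so A = (15, 20)
3. N_x = 25/2  [2·N = B+C = (7, 0)+(18, 3)]
4. N_y = 3/2  [2·N = B+C = (7, 0)+(18, 3)]
   so N = (25/2, 3/2)

N = (25/2, 3/2)
A = (15, 20)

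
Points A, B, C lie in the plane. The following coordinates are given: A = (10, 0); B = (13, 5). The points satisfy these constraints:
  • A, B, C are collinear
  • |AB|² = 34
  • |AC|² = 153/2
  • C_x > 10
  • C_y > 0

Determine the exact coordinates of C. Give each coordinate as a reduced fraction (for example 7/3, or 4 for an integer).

1. C_x = 29/2  [[A, B, C are collinear ⇒ -5x+3y+50=0] ∩ [|C−(10, 0)|²=153/2]]
2. C_y = 15/2  [[A, B, C are collinear ⇒ -5x+3y+50=0] ∩ [|C−(10, 0)|²=153/2]]
   so C = (29/2, 15/2)

C = (29/2, 15/2)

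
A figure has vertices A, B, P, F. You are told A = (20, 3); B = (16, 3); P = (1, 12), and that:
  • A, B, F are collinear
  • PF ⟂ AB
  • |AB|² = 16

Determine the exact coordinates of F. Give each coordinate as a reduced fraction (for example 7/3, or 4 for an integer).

1. F_x = 1  [[A, B, F are collinear ⇒ -4y+12=0] ∩ [PF ⟂ AB ⇒ -4x+4=0]]
2. F_y = 3  [[A, B, F are collinear ⇒ -4y+12=0] ∩ [PF ⟂ AB ⇒ -4x+4=0]]
   so F = (1, 3)

F = (1, 3)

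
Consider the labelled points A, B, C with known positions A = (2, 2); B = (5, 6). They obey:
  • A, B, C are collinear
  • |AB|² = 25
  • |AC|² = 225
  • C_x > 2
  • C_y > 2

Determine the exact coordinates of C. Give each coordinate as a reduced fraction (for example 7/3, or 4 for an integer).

C = (11, 14)

1. C_x = 11  [[A, B, C are collinear ⇒ -4x+3y+2=0] ∩ [|C−(2, 2)|²=225]]
2. C_y = 14  [[A, B, C are collinear ⇒ -4x+3y+2=0] ∩ [|C−(2, 2)|²=225]]
   so C = (11, 14)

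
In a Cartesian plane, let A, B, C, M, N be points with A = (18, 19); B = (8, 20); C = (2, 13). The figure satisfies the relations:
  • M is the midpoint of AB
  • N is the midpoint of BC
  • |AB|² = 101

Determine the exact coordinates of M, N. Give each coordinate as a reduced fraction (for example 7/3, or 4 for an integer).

1. M_x = 13  [2·M = A+B = (18, 19)+(8, 20)]
2. M_y = 39/2  [2·M = A+B = (18, 19)+(8, 20)]
   so M = (13, 39/2)
3. N_x = 5  [2·N = B+C = (8, 20)+(2, 13)]
4. N_y = 33/2  [2·N = B+C = (8, 20)+(2, 13)]
   so N = (5, 33/2)

M = (13, 39/2)
N = (5, 33/2)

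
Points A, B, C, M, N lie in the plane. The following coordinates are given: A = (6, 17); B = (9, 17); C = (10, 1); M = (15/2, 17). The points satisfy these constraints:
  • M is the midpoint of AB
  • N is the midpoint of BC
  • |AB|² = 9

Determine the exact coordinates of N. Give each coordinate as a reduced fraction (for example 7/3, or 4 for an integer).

N = (19/2, 9)

1. N_x = 19/2  [2·N = B+C = (9, 17)+(10, 1)]
2. N_y = 9  [2·N = B+C = (9, 17)+(10, 1)]
   so N = (19/2, 9)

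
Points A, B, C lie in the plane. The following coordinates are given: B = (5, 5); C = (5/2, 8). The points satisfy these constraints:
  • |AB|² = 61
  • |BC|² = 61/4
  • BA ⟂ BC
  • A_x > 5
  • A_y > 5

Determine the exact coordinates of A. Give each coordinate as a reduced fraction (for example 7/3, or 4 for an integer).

1. A_x = 11  [[BA ⟂ BC ⇒ -5/2x+3y-5/2=0] ∩ [|A−(5, 5)|²=61]]
2. A_y = 10  [[BA ⟂ BC ⇒ -5/2x+3y-5/2=0] ∩ [|A−(5, 5)|²=61]]
   so A = (11, 10)

A = (11, 10)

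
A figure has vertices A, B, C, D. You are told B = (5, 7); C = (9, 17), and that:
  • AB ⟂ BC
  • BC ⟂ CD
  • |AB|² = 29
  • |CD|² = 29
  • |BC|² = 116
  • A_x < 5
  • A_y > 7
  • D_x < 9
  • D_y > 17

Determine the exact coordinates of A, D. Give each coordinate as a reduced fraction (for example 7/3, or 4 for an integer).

1. A_x = 0  [[AB ⟂ BC ⇒ -4x-10y+90=0] ∩ [|A−(5, 7)|²=29]]
2. A_y = 9  [[AB ⟂ BC ⇒ -4x-10y+90=0] ∩ [|A−(5, 7)|²=29]]
   so A = (0, 9)
3. D_x = 4  [[BC ⟂ CD ⇒ 4x+10y-206=0] ∩ [|D−(9, 17)|²=29]]
4. D_y = 19  [[BC ⟂ CD ⇒ 4x+10y-206=0] ∩ [|D−(9, 17)|²=29]]
   so D = (4, 19)

A = (0, 9)
D = (4, 19)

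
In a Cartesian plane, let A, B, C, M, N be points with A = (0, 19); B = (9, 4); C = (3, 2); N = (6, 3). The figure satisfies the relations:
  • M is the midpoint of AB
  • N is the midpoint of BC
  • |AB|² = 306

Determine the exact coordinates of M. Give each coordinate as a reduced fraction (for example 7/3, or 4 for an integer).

1. M_x = 9/2  [2·M = A+B = (0, 19)+(9, 4)]
2. M_y = 23/2  [2·M = A+B = (0, 19)+(9, 4)]
   so M = (9/2, 23/2)

M = (9/2, 23/2)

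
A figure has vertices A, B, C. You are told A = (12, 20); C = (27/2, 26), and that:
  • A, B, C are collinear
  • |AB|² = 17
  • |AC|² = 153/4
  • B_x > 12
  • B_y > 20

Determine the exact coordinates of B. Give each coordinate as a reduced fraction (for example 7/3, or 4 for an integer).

B = (13, 24)

1. B_x = 13  [[A, B, C are collinear ⇒ 6x-3/2y-42=0] ∩ [|B−(12, 20)|²=17]]
2. B_y = 24  [[A, B, C are collinear ⇒ 6x-3/2y-42=0] ∩ [|B−(12, 20)|²=17]]
   so B = (13, 24)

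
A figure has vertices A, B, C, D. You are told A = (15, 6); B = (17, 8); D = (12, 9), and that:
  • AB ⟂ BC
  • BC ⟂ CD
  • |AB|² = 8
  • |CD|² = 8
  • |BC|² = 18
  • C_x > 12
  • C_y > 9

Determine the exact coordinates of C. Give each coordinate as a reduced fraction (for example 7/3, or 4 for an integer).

C = (14, 11)

1. C_x = 14  [[AB ⟂ BC ⇒ 2x+2y-50=0] ∩ [|C−(12, 9)|²=8]]
2. C_y = 11  [[AB ⟂ BC ⇒ 2x+2y-50=0] ∩ [|C−(12, 9)|²=8]]
   so C = (14, 11)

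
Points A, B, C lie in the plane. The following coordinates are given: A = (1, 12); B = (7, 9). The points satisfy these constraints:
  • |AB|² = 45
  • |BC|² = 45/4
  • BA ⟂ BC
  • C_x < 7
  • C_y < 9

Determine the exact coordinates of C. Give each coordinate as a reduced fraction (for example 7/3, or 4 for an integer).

C = (11/2, 6)

1. C_x = 11/2  [[BA ⟂ BC ⇒ -6x+3y+15=0] ∩ [|C−(7, 9)|²=45/4]]
2. C_y = 6  [[BA ⟂ BC ⇒ -6x+3y+15=0] ∩ [|C−(7, 9)|²=45/4]]
   so C = (11/2, 6)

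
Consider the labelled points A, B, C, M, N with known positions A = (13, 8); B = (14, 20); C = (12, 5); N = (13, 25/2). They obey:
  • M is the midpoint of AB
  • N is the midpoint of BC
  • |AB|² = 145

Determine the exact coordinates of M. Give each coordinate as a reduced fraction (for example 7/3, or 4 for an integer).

1. M_x = 27/2  [2·M = A+B = (13, 8)+(14, 20)]
2. M_y = 14  [2·M = A+B = (13, 8)+(14, 20)]
   so M = (27/2, 14)

M = (27/2, 14)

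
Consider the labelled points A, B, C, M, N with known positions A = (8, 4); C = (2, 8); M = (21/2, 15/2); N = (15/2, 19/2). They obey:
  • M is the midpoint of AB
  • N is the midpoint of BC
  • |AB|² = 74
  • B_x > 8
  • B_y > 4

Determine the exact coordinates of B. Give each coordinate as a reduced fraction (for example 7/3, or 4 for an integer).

1. B_x = 13  [B = 2·M−A = 2·(21/2, 15/2)−(8, 4)]
2. B_y = 11  [B = 2·M−A = 2·(21/2, 15/2)−(8, 4)]
   so B = (13, 11)

B = (13, 11)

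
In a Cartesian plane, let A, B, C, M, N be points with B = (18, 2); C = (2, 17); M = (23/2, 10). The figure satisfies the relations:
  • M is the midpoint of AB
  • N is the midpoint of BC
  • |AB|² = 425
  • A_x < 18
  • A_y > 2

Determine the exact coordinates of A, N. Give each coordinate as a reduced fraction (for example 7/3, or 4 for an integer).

A = (5, 18)
N = (10, 19/2)

1. A_x = 5  [A = 2·M−B = 2·(23/2, 10)−(18, 2)]
2. A_y = 18  [A = 2·M−B = 2·(23/2, 10)−(18, 2)]
   so A = (5, 18)
3. N_x = 10  [2·N = B+C = (18, 2)+(2, 17)]
4. N_y = 19/2  [2·N = B+C = (18, 2)+(2, 17)]
   so N = (10, 19/2)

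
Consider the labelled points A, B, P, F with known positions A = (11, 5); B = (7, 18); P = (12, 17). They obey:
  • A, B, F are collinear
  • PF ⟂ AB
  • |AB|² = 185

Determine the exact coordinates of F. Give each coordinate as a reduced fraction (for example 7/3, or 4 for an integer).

F = (1427/185, 2901/185)

1. F_x = 1427/185  [[A, B, F are collinear ⇒ -13x-4y+163=0] ∩ [PF ⟂ AB ⇒ -4x+13y-173=0]]
2. F_y = 2901/185  [[A, B, F are collinear ⇒ -13x-4y+163=0] ∩ [PF ⟂ AB ⇒ -4x+13y-173=0]]
   so F = (1427/185, 2901/185)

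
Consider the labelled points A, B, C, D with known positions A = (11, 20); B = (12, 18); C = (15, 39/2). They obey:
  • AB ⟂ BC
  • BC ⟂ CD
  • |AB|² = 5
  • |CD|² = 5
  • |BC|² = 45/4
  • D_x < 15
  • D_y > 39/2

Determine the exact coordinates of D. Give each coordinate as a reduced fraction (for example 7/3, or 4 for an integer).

1. D_x = 14  [[BC ⟂ CD ⇒ 3x+3/2y-297/4=0] ∩ [|D−(15, 39/2)|²=5]]
2. D_y = 43/2  [[BC ⟂ CD ⇒ 3x+3/2y-297/4=0] ∩ [|D−(15, 39/2)|²=5]]
   so D = (14, 43/2)

D = (14, 43/2)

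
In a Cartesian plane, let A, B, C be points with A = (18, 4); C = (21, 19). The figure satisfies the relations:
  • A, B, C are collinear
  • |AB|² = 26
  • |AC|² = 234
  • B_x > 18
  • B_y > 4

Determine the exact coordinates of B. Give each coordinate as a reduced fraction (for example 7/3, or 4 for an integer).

B = (19, 9)

1. B_x = 19  [[A, B, C are collinear ⇒ 15x-3y-258=0] ∩ [|B−(18, 4)|²=26]]
2. B_y = 9  [[A, B, C are collinear ⇒ 15x-3y-258=0] ∩ [|B−(18, 4)|²=26]]
   so B = (19, 9)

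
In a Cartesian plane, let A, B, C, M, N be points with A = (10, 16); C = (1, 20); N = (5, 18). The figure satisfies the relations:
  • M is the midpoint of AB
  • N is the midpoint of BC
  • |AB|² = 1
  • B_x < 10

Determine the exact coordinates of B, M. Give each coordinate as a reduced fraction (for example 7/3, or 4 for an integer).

1. B_x = 9  [B = 2·N−C = 2·(5, 18)−(1, 20)]
2. B_y = 16  [B = 2·N−C = 2·(5, 18)−(1, 20)]
   so B = (9, 16)
3. M_x = 19/2  [2·M = A+B = (10, 16)+(9, 16)]
4. M_y = 16  [2·M = A+B = (10, 16)+(9, 16)]
   so M = (19/2, 16)

B = (9, 16)
M = (19/2, 16)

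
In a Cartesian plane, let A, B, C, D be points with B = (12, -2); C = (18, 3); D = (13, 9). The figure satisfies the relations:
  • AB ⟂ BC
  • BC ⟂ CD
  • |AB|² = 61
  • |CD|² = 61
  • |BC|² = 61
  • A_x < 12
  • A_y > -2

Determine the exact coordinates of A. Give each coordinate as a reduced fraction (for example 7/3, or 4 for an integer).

1. A_x = 7  [[AB ⟂ BC ⇒ -6x-5y+62=0] ∩ [|A−(12, -2)|²=61]]
2. A_y = 4  [[AB ⟂ BC ⇒ -6x-5y+62=0] ∩ [|A−(12, -2)|²=61]]
   so A = (7, 4)

A = (7, 4)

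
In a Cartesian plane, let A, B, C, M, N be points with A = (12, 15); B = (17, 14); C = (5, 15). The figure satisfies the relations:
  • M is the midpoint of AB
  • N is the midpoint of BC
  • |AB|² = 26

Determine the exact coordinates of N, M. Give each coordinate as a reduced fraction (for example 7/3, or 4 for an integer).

N = (11, 29/2)
M = (29/2, 29/2)

1. M_x = 29/2  [2·M = A+B = (12, 15)+(17, 14)]
2. M_y = 29/2  [2·M = A+B = (12, 15)+(17, 14)]
   so M = (29/2, 29/2)
3. N_x = 11  [2·N = B+C = (17, 14)+(5, 15)]
4. N_y = 29/2  [2·N = B+C = (17, 14)+(5, 15)]
   so N = (11, 29/2)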